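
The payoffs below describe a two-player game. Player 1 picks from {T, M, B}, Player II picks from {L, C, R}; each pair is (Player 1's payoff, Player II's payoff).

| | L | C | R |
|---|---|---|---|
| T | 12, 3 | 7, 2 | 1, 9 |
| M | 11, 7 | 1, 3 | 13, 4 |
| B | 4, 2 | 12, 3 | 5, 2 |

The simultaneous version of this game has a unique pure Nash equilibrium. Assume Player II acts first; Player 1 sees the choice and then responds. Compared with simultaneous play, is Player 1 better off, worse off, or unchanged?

Work backward from Player 1's decision.
- L → Player 1 plays T (best of 12, 11, 4); Player II gets 3.
- C → Player 1 plays B (best of 7, 1, 12); Player II gets 3.
- R → Player 1 plays M (best of 1, 13, 5); Player II gets 4.
Among 3, 3, 4, the best is 4 at R. Subgame-perfect outcome: (M, R) with payoffs (13, 4).
Under simultaneous play:
Player 1's best replies: L→T; C→B; R→M.
Player II's best replies: T→R; M→L; B→C.
The unique mutual best reply is (B, C), giving (12, 3).
Player 1 earns 13 sequentially versus 12 at the Nash outcome: better off.

better off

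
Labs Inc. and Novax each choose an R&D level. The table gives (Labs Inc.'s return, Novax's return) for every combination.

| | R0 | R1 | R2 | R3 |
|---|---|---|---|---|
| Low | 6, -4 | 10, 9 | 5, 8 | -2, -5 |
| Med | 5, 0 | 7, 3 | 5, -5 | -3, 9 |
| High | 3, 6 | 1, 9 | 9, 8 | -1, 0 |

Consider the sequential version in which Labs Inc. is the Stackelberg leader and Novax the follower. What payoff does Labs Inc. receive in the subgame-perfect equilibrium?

10

Work backward from Novax's decision.
- Low: BR = R1, leader payoff 10.
- Med: BR = R3, leader payoff -3.
- High: BR = R1, leader payoff 1.
Labs Inc.'s induced payoffs are 10, -3, 1, so Labs Inc. commits to Low. Subgame-perfect outcome: (Low, R1) with payoffs (10, 9).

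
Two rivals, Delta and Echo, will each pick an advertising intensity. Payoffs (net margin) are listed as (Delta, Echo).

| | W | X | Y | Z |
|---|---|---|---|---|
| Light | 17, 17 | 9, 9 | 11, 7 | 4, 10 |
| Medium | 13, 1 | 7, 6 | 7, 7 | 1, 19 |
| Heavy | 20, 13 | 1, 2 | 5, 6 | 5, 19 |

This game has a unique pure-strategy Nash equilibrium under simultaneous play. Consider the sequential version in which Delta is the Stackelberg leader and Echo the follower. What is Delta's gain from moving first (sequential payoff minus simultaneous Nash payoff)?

Echo best-responds to each possible Delta move:
- Light: Echo compares 17, 9, 7, 10 and picks W; Delta would get 17.
- Medium: Echo compares 1, 6, 7, 19 and picks Z; Delta would get 1.
- Heavy: Echo compares 13, 2, 6, 19 and picks Z; Delta would get 5.
Maximizing over 17, 1, 5, Delta chooses Light. Subgame-perfect outcome: (Light, W) with payoffs (17, 17).
Under simultaneous play:
Delta's best replies: W→Heavy; X→Light; Y→Light; Z→Heavy.
Echo's best replies: Light→W; Medium→Z; Heavy→Z.
The unique mutual best reply is (Heavy, Z), giving (5, 19).
Delta's commitment gain: 17 − 5 = 12.

12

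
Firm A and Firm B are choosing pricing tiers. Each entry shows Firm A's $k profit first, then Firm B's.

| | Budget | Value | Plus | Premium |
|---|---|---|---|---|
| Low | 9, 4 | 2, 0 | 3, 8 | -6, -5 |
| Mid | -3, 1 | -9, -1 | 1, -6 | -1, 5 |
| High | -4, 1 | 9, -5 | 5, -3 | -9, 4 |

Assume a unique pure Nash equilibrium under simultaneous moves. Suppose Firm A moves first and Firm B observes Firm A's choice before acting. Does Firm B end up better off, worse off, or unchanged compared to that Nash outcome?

Backward induction with Firm A moving first.
- Low: BR = Plus, leader payoff 3.
- Mid: BR = Premium, leader payoff -1.
- High: BR = Premium, leader payoff -9.
Maximizing over 3, -1, -9, Firm A chooses Low. Subgame-perfect outcome: (Low, Plus) with payoffs (3, 8).
Now find the simultaneous Nash equilibrium.
Firm A's best replies: Budget→Low; Value→High; Plus→High; Premium→Mid.
Firm B's best replies: Low→Plus; Mid→Premium; High→Premium.
Only (Mid, Premium) has each player best-responding; Nash payoffs (-1, 5).
Firm B earns 8 sequentially versus 5 at the Nash outcome: better off.

better off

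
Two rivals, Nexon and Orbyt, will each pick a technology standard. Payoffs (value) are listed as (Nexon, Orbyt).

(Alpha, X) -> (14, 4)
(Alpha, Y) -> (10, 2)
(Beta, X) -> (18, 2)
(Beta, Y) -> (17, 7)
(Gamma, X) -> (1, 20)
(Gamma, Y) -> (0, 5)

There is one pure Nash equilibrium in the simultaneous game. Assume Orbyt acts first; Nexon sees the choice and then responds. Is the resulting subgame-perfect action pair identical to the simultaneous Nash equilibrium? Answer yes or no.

Solve by backward induction (Orbyt leads).
- X → Nexon plays Beta (best of 14, 18, 1); Orbyt gets 2.
- Y → Nexon plays Beta (best of 10, 17, 0); Orbyt gets 7.
Orbyt's induced payoffs are 2, 7, so Orbyt commits to Y. Subgame-perfect outcome: (Beta, Y) with payoffs (17, 7).
Under simultaneous play:
Nexon's best replies: X→Beta; Y→Beta.
Orbyt's best replies: Alpha→X; Beta→Y; Gamma→X.
The unique mutual best reply is (Beta, Y), giving (17, 7).
Sequential outcome (Beta, Y) coincides with the Nash profile (Beta, Y).

yes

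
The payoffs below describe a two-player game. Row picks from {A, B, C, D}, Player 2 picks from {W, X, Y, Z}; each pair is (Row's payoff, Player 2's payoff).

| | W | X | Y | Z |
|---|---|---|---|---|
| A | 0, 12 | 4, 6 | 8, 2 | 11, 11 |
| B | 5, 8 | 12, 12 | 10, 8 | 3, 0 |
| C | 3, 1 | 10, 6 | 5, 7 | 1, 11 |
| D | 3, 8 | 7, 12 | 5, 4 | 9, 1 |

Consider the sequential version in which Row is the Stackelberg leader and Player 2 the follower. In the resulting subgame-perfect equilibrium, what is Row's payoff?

Player 2 best-responds to each possible Row move:
- A: BR = W, leader payoff 0.
- B: BR = X, leader payoff 12.
- C: BR = Z, leader payoff 1.
- D: BR = X, leader payoff 7.
Among 0, 12, 1, 7, the best is 12 at B. Subgame-perfect outcome: (B, X) with payoffs (12, 12).

12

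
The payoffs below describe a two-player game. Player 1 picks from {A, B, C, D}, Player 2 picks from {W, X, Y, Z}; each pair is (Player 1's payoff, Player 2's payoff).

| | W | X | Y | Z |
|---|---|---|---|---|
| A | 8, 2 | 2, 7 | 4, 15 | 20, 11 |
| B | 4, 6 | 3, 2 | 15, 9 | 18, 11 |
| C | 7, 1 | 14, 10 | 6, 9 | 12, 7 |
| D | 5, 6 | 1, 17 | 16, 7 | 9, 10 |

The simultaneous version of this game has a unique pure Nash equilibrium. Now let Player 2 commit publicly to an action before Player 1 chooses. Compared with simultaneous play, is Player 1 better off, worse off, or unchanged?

Player 1 best-responds to each possible Player 2 move:
- W: Player 1 compares 8, 4, 7, 5 and picks A; Player 2 would get 2.
- X: Player 1 compares 2, 3, 14, 1 and picks C; Player 2 would get 10.
- Y: Player 1 compares 4, 15, 6, 16 and picks D; Player 2 would get 7.
- Z: Player 1 compares 20, 18, 12, 9 and picks A; Player 2 would get 11.
Among 2, 10, 7, 11, the best is 11 at Z. Subgame-perfect outcome: (A, Z) with payoffs (20, 11).
Now find the simultaneous Nash equilibrium.
Player 1's best replies: W→A; X→C; Y→D; Z→A.
Player 2's best replies: A→Y; B→Z; C→X; D→X.
Only (C, X) has each player best-responding; Nash payoffs (14, 10).
Player 1 earns 20 sequentially versus 14 at the Nash outcome: better off.

better off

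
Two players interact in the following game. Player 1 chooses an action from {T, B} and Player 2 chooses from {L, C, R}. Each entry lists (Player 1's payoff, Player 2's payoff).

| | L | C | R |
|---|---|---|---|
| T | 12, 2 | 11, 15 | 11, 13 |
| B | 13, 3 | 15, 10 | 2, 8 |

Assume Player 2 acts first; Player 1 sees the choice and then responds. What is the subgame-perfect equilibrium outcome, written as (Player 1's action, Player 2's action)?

Solve by backward induction (Player 2 leads).
- L: Player 1 compares 12, 13 and picks B; Player 2 would get 3.
- C: Player 1 compares 11, 15 and picks B; Player 2 would get 10.
- R: Player 1 compares 11, 2 and picks T; Player 2 would get 13.
Among 3, 10, 13, the best is 13 at R. Subgame-perfect outcome: (T, R) with payoffs (11, 13).

(T, R)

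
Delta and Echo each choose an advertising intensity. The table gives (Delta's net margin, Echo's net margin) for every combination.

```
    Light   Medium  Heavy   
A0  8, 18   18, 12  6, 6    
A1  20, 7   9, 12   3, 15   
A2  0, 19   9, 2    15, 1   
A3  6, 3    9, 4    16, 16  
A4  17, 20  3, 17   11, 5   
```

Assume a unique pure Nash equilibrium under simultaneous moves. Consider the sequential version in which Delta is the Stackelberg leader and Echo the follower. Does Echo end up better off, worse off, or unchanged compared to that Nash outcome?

Work backward from Echo's decision.
- A0: BR = Light, leader payoff 8.
- A1: BR = Heavy, leader payoff 3.
- A2: BR = Light, leader payoff 0.
- A3: BR = Heavy, leader payoff 16.
- A4: BR = Light, leader payoff 17.
Delta's induced payoffs are 8, 3, 0, 16, 17, so Delta commits to A4. Subgame-perfect outcome: (A4, Light) with payoffs (17, 20).
For the simultaneous game, intersect best replies.
Delta's best replies: Light→A1; Medium→A0; Heavy→A3.
Echo's best replies: A0→Light; A1→Heavy; A2→Light; A3→Heavy; A4→Light.
The unique mutual best reply is (A3, Heavy), giving (16, 16).
Echo earns 20 sequentially versus 16 at the Nash outcome: better off.

better off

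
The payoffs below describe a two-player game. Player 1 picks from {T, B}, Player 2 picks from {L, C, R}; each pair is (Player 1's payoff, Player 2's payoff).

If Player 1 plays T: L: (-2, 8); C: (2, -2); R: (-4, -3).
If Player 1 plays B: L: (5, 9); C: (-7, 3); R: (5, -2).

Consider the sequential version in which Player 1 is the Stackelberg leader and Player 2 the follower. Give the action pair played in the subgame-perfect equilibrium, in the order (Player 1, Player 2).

(B, L)

Backward induction with Player 1 moving first.
- T: Player 2 compares 8, -2, -3 and picks L; Player 1 would get -2.
- B: Player 2 compares 9, 3, -2 and picks L; Player 1 would get 5.
Maximizing over -2, 5, Player 1 chooses B. Subgame-perfect outcome: (B, L) with payoffs (5, 9).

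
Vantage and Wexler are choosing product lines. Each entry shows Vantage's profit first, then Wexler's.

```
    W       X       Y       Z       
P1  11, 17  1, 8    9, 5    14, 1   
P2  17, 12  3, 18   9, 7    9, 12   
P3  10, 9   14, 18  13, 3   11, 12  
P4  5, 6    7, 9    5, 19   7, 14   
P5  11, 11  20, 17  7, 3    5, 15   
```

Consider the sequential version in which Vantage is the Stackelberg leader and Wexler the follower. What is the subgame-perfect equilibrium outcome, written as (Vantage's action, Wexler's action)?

Wexler best-responds to each possible Vantage move:
- P1: BR = W, leader payoff 11.
- P2: BR = X, leader payoff 3.
- P3: BR = X, leader payoff 14.
- P4: BR = Y, leader payoff 5.
- P5: BR = X, leader payoff 20.
Maximizing over 11, 3, 14, 5, 20, Vantage chooses P5. Subgame-perfect outcome: (P5, X) with payoffs (20, 17).

(P5, X)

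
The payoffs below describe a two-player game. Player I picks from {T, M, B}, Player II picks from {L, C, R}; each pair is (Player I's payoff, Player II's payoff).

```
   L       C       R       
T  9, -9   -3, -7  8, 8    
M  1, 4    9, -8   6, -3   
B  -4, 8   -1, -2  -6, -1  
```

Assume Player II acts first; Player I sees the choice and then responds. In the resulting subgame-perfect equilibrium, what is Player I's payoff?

Solve by backward induction (Player II leads).
- L: BR = T, leader payoff -9.
- C: BR = M, leader payoff -8.
- R: BR = T, leader payoff 8.
Player II's induced payoffs are -9, -8, 8, so Player II commits to R. Subgame-perfect outcome: (T, R) with payoffs (8, 8).

8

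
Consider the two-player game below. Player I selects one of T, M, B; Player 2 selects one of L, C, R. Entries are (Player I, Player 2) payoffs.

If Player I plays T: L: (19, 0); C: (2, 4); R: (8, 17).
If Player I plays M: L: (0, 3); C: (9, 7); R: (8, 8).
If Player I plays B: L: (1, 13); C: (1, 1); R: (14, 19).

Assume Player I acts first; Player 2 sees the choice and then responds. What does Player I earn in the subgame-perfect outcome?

14

Solve by backward induction (Player I leads).
- T: BR = R, leader payoff 8.
- M: BR = R, leader payoff 8.
- B: BR = R, leader payoff 14.
Among 8, 8, 14, the best is 14 at B. Subgame-perfect outcome: (B, R) with payoffs (14, 19).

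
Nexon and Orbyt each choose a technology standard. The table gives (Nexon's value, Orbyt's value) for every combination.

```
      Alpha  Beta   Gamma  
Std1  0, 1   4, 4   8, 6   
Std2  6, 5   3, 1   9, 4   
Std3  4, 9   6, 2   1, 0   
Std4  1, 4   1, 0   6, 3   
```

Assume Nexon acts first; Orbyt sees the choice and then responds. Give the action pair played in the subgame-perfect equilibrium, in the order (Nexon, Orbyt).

(Std1, Gamma)

Work backward from Orbyt's decision.
- Std1: Orbyt compares 1, 4, 6 and picks Gamma; Nexon would get 8.
- Std2: Orbyt compares 5, 1, 4 and picks Alpha; Nexon would get 6.
- Std3: Orbyt compares 9, 2, 0 and picks Alpha; Nexon would get 4.
- Std4: Orbyt compares 4, 0, 3 and picks Alpha; Nexon would get 1.
Maximizing over 8, 6, 4, 1, Nexon chooses Std1. Subgame-perfect outcome: (Std1, Gamma) with payoffs (8, 6).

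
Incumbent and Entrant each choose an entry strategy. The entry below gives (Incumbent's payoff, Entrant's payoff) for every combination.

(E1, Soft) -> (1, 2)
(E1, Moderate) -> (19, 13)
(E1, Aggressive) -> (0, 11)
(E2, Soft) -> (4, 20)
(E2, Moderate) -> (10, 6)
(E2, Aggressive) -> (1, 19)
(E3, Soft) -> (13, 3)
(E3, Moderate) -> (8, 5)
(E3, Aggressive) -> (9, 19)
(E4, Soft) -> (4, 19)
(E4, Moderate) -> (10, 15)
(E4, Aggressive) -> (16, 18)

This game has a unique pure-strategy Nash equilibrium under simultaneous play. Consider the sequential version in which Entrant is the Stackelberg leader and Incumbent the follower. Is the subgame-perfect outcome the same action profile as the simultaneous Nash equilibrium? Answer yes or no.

Work backward from Incumbent's decision.
- Soft: Incumbent compares 1, 4, 13, 4 and picks E3; Entrant would get 3.
- Moderate: Incumbent compares 19, 10, 8, 10 and picks E1; Entrant would get 13.
- Aggressive: Incumbent compares 0, 1, 9, 16 and picks E4; Entrant would get 18.
Among 3, 13, 18, the best is 18 at Aggressive. Subgame-perfect outcome: (E4, Aggressive) with payoffs (16, 18).
Under simultaneous play:
Incumbent's best replies: Soft→E3; Moderate→E1; Aggressive→E4.
Entrant's best replies: E1→Moderate; E2→Soft; E3→Aggressive; E4→Soft.
The unique mutual best reply is (E1, Moderate), giving (19, 13).
Sequential outcome (E4, Aggressive) differs from the Nash profile (E1, Moderate).

no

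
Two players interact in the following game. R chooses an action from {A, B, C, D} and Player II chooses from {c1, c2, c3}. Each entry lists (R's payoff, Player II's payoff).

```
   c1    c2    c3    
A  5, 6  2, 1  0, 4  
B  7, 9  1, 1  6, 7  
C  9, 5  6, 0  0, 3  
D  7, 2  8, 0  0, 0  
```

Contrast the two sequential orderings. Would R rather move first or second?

If R leads: Player II's best replies are A→c1, B→c1, C→c1, D→c1; R's induced payoffs 5, 7, 9, 7; outcome (C, c1), payoffs (9, 5).
If Player II leads: R's best replies are c1→C, c2→D, c3→B; Player II's induced payoffs 5, 0, 7; outcome (B, c3), payoffs (6, 7).
R gets 9 moving first and 6 moving second, so R prefers to move first.

first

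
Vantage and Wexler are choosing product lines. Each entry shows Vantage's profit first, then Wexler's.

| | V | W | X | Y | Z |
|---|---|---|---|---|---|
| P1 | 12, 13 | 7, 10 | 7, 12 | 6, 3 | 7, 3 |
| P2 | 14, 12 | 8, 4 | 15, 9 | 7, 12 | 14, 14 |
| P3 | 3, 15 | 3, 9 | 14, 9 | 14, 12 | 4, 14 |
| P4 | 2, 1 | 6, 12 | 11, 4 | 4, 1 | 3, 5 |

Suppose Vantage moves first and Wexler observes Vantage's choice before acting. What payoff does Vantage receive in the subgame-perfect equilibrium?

Solve by backward induction (Vantage leads).
- P1: Wexler compares 13, 10, 12, 3, 3 and picks V; Vantage would get 12.
- P2: Wexler compares 12, 4, 9, 12, 14 and picks Z; Vantage would get 14.
- P3: Wexler compares 15, 9, 9, 12, 14 and picks V; Vantage would get 3.
- P4: Wexler compares 1, 12, 4, 1, 5 and picks W; Vantage would get 6.
Among 12, 14, 3, 6, the best is 14 at P2. Subgame-perfect outcome: (P2, Z) with payoffs (14, 14).

14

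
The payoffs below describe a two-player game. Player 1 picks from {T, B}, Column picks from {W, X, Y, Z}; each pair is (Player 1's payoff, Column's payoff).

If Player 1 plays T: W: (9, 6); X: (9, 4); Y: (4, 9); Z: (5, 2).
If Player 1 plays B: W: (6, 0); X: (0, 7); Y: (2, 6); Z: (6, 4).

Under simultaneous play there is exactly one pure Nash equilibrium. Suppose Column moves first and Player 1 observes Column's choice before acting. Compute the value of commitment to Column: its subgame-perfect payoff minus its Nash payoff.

Backward induction with Column moving first.
- W: Player 1 compares 9, 6 and picks T; Column would get 6.
- X: Player 1 compares 9, 0 and picks T; Column would get 4.
- Y: Player 1 compares 4, 2 and picks T; Column would get 9.
- Z: Player 1 compares 5, 6 and picks B; Column would get 4.
Among 6, 4, 9, 4, the best is 9 at Y. Subgame-perfect outcome: (T, Y) with payoffs (4, 9).
Under simultaneous play:
Player 1's best replies: W→T; X→T; Y→T; Z→B.
Column's best replies: T→Y; B→X.
The unique mutual best reply is (T, Y), giving (4, 9).
Column's commitment gain: 9 − 9 = 0.

0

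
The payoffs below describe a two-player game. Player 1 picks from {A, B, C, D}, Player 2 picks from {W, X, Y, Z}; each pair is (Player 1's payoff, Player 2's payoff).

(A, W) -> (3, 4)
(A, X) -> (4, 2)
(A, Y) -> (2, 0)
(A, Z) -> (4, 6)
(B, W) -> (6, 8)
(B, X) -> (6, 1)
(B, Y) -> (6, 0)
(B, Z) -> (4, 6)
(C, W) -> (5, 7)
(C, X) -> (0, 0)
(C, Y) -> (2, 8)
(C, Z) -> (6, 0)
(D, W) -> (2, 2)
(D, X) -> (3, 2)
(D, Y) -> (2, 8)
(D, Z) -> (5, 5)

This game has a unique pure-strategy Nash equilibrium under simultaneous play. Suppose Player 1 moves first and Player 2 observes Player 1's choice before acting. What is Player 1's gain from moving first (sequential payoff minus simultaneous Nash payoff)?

Work backward from Player 2's decision.
- A: BR = Z, leader payoff 4.
- B: BR = W, leader payoff 6.
- C: BR = Y, leader payoff 2.
- D: BR = Y, leader payoff 2.
Player 1's induced payoffs are 4, 6, 2, 2, so Player 1 commits to B. Subgame-perfect outcome: (B, W) with payoffs (6, 8).
Under simultaneous play:
Player 1's best replies: W→B; X→B; Y→B; Z→C.
Player 2's best replies: A→Z; B→W; C→Y; D→Y.
Only (B, W) has each player best-responding; Nash payoffs (6, 8).
Player 1's commitment gain: 6 − 6 = 0.

0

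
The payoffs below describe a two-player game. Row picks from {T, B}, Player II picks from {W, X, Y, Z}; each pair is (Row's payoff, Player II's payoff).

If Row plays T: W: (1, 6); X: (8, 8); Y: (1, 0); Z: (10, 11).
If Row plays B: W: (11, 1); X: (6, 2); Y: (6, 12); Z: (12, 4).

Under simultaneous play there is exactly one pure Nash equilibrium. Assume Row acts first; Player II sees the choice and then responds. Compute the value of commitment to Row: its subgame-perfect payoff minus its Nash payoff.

Solve by backward induction (Row leads).
- T → Player II plays Z (best of 6, 8, 0, 11); Row gets 10.
- B → Player II plays Y (best of 1, 2, 12, 4); Row gets 6.
Maximizing over 10, 6, Row chooses T. Subgame-perfect outcome: (T, Z) with payoffs (10, 11).
For the simultaneous game, intersect best replies.
Row's best replies: W→B; X→T; Y→B; Z→B.
Player II's best replies: T→Z; B→Y.
Only (B, Y) has each player best-responding; Nash payoffs (6, 12).
Row's commitment gain: 10 − 6 = 4.

4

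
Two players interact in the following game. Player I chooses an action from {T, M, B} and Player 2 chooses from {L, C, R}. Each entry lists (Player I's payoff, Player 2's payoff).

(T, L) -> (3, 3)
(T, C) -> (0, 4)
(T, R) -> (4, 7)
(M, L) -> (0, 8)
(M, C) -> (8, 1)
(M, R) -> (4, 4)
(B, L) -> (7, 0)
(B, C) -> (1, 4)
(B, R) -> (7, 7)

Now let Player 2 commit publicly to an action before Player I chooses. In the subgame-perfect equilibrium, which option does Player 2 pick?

R

Work backward from Player I's decision.
- L → Player I plays B (best of 3, 0, 7); Player 2 gets 0.
- C → Player I plays M (best of 0, 8, 1); Player 2 gets 1.
- R → Player I plays B (best of 4, 4, 7); Player 2 gets 7.
Player 2's induced payoffs are 0, 1, 7, so Player 2 commits to R. Subgame-perfect outcome: (B, R) with payoffs (7, 7).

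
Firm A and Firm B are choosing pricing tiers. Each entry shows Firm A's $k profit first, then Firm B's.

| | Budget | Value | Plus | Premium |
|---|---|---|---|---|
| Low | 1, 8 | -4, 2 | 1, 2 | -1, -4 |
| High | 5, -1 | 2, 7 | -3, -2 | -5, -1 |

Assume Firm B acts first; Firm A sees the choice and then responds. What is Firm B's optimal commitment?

Value

Solve by backward induction (Firm B leads).
- Budget: Firm A compares 1, 5 and picks High; Firm B would get -1.
- Value: Firm A compares -4, 2 and picks High; Firm B would get 7.
- Plus: Firm A compares 1, -3 and picks Low; Firm B would get 2.
- Premium: Firm A compares -1, -5 and picks Low; Firm B would get -4.
Maximizing over -1, 7, 2, -4, Firm B chooses Value. Subgame-perfect outcome: (High, Value) with payoffs (2, 7).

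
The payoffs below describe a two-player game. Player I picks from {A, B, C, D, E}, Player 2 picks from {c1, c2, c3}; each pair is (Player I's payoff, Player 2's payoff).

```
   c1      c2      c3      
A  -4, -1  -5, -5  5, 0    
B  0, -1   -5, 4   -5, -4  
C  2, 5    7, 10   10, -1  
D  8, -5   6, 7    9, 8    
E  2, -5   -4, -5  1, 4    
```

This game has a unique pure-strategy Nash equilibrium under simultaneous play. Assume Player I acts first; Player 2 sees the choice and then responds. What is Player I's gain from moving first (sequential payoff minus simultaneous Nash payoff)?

2

Work backward from Player 2's decision.
- A: BR = c3, leader payoff 5.
- B: BR = c2, leader payoff -5.
- C: BR = c2, leader payoff 7.
- D: BR = c3, leader payoff 9.
- E: BR = c3, leader payoff 1.
Player I's induced payoffs are 5, -5, 7, 9, 1, so Player I commits to D. Subgame-perfect outcome: (D, c3) with payoffs (9, 8).
For the simultaneous game, intersect best replies.
Player I's best replies: c1→D; c2→C; c3→C.
Player 2's best replies: A→c3; B→c2; C→c2; D→c3; E→c3.
The unique mutual best reply is (C, c2), giving (7, 10).
Player I's commitment gain: 9 − 7 = 2.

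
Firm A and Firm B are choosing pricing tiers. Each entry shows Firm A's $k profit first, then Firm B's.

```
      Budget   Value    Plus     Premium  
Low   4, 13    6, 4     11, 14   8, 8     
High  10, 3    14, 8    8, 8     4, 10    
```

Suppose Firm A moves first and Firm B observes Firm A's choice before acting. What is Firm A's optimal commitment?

Low

Work backward from Firm B's decision.
- Low: Firm B compares 13, 4, 14, 8 and picks Plus; Firm A would get 11.
- High: Firm B compares 3, 8, 8, 10 and picks Premium; Firm A would get 4.
Among 11, 4, the best is 11 at Low. Subgame-perfect outcome: (Low, Plus) with payoffs (11, 14).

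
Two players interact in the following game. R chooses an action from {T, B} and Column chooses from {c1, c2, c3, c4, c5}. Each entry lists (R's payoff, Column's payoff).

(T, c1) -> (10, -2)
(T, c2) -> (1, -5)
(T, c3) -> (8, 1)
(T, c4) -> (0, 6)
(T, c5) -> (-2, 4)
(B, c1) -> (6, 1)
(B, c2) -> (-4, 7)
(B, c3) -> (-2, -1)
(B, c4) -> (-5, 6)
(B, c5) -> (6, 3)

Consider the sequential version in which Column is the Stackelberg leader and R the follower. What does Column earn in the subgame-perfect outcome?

6

Solve by backward induction (Column leads).
- c1: BR = T, leader payoff -2.
- c2: BR = T, leader payoff -5.
- c3: BR = T, leader payoff 1.
- c4: BR = T, leader payoff 6.
- c5: BR = B, leader payoff 3.
Maximizing over -2, -5, 1, 6, 3, Column chooses c4. Subgame-perfect outcome: (T, c4) with payoffs (0, 6).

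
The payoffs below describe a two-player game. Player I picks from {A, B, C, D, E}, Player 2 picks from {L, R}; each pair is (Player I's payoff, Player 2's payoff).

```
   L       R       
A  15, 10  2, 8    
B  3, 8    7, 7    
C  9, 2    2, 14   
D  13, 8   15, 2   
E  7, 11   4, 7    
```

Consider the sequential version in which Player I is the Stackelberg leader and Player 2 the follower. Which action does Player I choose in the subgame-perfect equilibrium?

Work backward from Player 2's decision.
- A: BR = L, leader payoff 15.
- B: BR = L, leader payoff 3.
- C: BR = R, leader payoff 2.
- D: BR = L, leader payoff 13.
- E: BR = L, leader payoff 7.
Maximizing over 15, 3, 2, 13, 7, Player I chooses A. Subgame-perfect outcome: (A, L) with payoffs (15, 10).

A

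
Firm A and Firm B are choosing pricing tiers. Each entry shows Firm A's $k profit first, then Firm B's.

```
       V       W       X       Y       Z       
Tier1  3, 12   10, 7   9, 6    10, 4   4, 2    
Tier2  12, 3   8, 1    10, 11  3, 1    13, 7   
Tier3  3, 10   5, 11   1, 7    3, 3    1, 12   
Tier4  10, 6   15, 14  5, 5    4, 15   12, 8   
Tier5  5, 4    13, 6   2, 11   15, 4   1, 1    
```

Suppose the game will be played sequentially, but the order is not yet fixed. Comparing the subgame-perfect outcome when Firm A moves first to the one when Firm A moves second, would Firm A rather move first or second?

second

If Firm A leads: Firm B's best replies are Tier1→V, Tier2→X, Tier3→Z, Tier4→Y, Tier5→X; Firm A's induced payoffs 3, 10, 1, 4, 2; outcome (Tier2, X), payoffs (10, 11).
If Firm B leads: Firm A's best replies are V→Tier2, W→Tier4, X→Tier2, Y→Tier5, Z→Tier2; Firm B's induced payoffs 3, 14, 11, 4, 7; outcome (Tier4, W), payoffs (15, 14).
Firm A gets 10 moving first and 15 moving second, so Firm A prefers to move second.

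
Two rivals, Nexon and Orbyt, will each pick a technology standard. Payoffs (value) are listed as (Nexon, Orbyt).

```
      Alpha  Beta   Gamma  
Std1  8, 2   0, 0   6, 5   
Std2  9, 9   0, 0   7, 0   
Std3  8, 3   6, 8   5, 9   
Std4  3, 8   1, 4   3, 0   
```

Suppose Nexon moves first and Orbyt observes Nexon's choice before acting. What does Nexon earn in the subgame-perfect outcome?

9

Orbyt best-responds to each possible Nexon move:
- Std1: BR = Gamma, leader payoff 6.
- Std2: BR = Alpha, leader payoff 9.
- Std3: BR = Gamma, leader payoff 5.
- Std4: BR = Alpha, leader payoff 3.
Maximizing over 6, 9, 5, 3, Nexon chooses Std2. Subgame-perfect outcome: (Std2, Alpha) with payoffs (9, 9).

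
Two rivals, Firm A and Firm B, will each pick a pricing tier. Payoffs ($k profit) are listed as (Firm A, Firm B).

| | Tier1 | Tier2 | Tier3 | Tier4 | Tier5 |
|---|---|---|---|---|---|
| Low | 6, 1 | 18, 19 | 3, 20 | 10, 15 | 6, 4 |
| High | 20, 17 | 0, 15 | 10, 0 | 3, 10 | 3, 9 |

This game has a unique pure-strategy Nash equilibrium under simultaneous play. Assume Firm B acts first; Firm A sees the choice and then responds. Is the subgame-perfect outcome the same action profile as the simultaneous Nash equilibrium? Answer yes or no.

no

Work backward from Firm A's decision.
- Tier1: BR = High, leader payoff 17.
- Tier2: BR = Low, leader payoff 19.
- Tier3: BR = High, leader payoff 0.
- Tier4: BR = Low, leader payoff 15.
- Tier5: BR = Low, leader payoff 4.
Among 17, 19, 0, 15, 4, the best is 19 at Tier2. Subgame-perfect outcome: (Low, Tier2) with payoffs (18, 19).
For the simultaneous game, intersect best replies.
Firm A's best replies: Tier1→High; Tier2→Low; Tier3→High; Tier4→Low; Tier5→Low.
Firm B's best replies: Low→Tier3; High→Tier1.
The unique mutual best reply is (High, Tier1), giving (20, 17).
Sequential outcome (Low, Tier2) differs from the Nash profile (High, Tier1).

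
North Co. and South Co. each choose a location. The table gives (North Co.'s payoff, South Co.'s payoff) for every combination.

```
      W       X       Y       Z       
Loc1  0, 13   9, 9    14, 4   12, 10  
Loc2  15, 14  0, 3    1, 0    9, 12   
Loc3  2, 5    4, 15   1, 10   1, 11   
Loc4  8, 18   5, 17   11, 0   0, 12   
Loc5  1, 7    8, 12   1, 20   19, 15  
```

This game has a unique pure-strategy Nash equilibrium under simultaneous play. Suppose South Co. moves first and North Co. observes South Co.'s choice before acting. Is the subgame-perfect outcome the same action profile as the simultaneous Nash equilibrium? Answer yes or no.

Solve by backward induction (South Co. leads).
- W: North Co. compares 0, 15, 2, 8, 1 and picks Loc2; South Co. would get 14.
- X: North Co. compares 9, 0, 4, 5, 8 and picks Loc1; South Co. would get 9.
- Y: North Co. compares 14, 1, 1, 11, 1 and picks Loc1; South Co. would get 4.
- Z: North Co. compares 12, 9, 1, 0, 19 and picks Loc5; South Co. would get 15.
South Co.'s induced payoffs are 14, 9, 4, 15, so South Co. commits to Z. Subgame-perfect outcome: (Loc5, Z) with payoffs (19, 15).
Now find the simultaneous Nash equilibrium.
North Co.'s best replies: W→Loc2; X→Loc1; Y→Loc1; Z→Loc5.
South Co.'s best replies: Loc1→W; Loc2→W; Loc3→X; Loc4→W; Loc5→Y.
Only (Loc2, W) has each player best-responding; Nash payoffs (15, 14).
Sequential outcome (Loc5, Z) differs from the Nash profile (Loc2, W).

no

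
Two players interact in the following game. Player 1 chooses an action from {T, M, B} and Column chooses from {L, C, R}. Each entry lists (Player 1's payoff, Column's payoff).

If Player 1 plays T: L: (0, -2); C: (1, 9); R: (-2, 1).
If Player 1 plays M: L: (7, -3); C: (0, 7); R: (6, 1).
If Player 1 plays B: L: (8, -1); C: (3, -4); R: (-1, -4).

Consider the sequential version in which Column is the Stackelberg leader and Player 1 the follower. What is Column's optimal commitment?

Backward induction with Column moving first.
- L: BR = B, leader payoff -1.
- C: BR = B, leader payoff -4.
- R: BR = M, leader payoff 1.
Among -1, -4, 1, the best is 1 at R. Subgame-perfect outcome: (M, R) with payoffs (6, 1).

R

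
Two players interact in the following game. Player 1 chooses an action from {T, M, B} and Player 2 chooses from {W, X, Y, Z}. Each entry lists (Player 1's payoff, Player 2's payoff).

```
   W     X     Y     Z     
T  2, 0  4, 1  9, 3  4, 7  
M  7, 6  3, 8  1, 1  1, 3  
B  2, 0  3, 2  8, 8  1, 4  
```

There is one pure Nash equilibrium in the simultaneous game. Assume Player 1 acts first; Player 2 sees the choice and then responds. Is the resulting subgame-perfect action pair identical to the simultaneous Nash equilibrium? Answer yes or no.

Player 2 best-responds to each possible Player 1 move:
- T: Player 2 compares 0, 1, 3, 7 and picks Z; Player 1 would get 4.
- M: Player 2 compares 6, 8, 1, 3 and picks X; Player 1 would get 3.
- B: Player 2 compares 0, 2, 8, 4 and picks Y; Player 1 would get 8.
Maximizing over 4, 3, 8, Player 1 chooses B. Subgame-perfect outcome: (B, Y) with payoffs (8, 8).
Under simultaneous play:
Player 1's best replies: W→M; X→T; Y→T; Z→T.
Player 2's best replies: T→Z; M→X; B→Y.
The unique mutual best reply is (T, Z), giving (4, 7).
Sequential outcome (B, Y) differs from the Nash profile (T, Z).

no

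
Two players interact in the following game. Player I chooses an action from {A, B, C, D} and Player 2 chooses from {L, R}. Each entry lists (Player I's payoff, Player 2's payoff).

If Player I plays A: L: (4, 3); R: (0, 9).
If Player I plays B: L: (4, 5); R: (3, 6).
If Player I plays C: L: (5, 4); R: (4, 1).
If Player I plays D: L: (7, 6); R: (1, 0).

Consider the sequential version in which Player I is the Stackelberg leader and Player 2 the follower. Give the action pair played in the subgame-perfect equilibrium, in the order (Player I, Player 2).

(D, L)

Backward induction with Player I moving first.
- A: Player 2 compares 3, 9 and picks R; Player I would get 0.
- B: Player 2 compares 5, 6 and picks R; Player I would get 3.
- C: Player 2 compares 4, 1 and picks L; Player I would get 5.
- D: Player 2 compares 6, 0 and picks L; Player I would get 7.
Player I's induced payoffs are 0, 3, 5, 7, so Player I commits to D. Subgame-perfect outcome: (D, L) with payoffs (7, 6).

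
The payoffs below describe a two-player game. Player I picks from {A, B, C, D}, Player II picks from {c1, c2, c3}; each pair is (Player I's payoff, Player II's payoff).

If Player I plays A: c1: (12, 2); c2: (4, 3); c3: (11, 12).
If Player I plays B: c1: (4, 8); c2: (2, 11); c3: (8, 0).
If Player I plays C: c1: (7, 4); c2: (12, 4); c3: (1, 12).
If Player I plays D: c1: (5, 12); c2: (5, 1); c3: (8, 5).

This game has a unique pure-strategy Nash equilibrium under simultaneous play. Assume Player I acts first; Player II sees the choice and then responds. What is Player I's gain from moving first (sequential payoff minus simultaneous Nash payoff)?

0

Solve by backward induction (Player I leads).
- A: BR = c3, leader payoff 11.
- B: BR = c2, leader payoff 2.
- C: BR = c3, leader payoff 1.
- D: BR = c1, leader payoff 5.
Among 11, 2, 1, 5, the best is 11 at A. Subgame-perfect outcome: (A, c3) with payoffs (11, 12).
Under simultaneous play:
Player I's best replies: c1→A; c2→C; c3→A.
Player II's best replies: A→c3; B→c2; C→c3; D→c1.
Only (A, c3) has each player best-responding; Nash payoffs (11, 12).
Player I's commitment gain: 11 − 11 = 0.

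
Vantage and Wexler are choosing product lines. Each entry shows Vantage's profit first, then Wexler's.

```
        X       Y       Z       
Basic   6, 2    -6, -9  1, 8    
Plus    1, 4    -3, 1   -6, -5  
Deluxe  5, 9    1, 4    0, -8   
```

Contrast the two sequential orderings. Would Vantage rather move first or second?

If Vantage leads: Wexler's best replies are Basic→Z, Plus→X, Deluxe→X; Vantage's induced payoffs 1, 1, 5; outcome (Deluxe, X), payoffs (5, 9).
If Wexler leads: Vantage's best replies are X→Basic, Y→Deluxe, Z→Basic; Wexler's induced payoffs 2, 4, 8; outcome (Basic, Z), payoffs (1, 8).
Vantage gets 5 moving first and 1 moving second, so Vantage prefers to move first.

first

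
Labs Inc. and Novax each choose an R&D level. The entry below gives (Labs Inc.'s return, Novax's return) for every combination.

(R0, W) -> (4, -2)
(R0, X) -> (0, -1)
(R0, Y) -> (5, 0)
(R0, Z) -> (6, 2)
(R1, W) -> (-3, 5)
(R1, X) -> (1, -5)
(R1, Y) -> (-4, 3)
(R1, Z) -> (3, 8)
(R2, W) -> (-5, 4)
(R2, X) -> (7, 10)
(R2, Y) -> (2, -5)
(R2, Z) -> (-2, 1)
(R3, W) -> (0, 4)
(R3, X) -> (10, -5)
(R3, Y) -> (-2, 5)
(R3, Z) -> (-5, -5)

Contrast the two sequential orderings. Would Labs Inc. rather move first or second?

If Labs Inc. leads: Novax's best replies are R0→Z, R1→Z, R2→X, R3→Y; Labs Inc.'s induced payoffs 6, 3, 7, -2; outcome (R2, X), payoffs (7, 10).
If Novax leads: Labs Inc.'s best replies are W→R0, X→R3, Y→R0, Z→R0; Novax's induced payoffs -2, -5, 0, 2; outcome (R0, Z), payoffs (6, 2).
Labs Inc. gets 7 moving first and 6 moving second, so Labs Inc. prefers to move first.

first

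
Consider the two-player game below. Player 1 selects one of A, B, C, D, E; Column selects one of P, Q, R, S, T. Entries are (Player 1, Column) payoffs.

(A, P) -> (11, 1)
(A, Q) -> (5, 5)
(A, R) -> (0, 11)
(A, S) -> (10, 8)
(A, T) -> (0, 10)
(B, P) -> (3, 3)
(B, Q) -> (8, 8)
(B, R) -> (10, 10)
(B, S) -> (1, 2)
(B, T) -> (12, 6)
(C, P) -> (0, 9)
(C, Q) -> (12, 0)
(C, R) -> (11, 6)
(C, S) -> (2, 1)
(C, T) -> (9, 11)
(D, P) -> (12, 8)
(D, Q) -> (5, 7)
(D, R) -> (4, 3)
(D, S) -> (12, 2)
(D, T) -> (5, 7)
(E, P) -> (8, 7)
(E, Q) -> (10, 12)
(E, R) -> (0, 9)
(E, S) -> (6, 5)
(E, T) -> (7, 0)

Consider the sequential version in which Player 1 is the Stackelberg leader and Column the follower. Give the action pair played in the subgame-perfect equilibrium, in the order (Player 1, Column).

(D, P)

Solve by backward induction (Player 1 leads).
- A: BR = R, leader payoff 0.
- B: BR = R, leader payoff 10.
- C: BR = T, leader payoff 9.
- D: BR = P, leader payoff 12.
- E: BR = Q, leader payoff 10.
Among 0, 10, 9, 12, 10, the best is 12 at D. Subgame-perfect outcome: (D, P) with payoffs (12, 8).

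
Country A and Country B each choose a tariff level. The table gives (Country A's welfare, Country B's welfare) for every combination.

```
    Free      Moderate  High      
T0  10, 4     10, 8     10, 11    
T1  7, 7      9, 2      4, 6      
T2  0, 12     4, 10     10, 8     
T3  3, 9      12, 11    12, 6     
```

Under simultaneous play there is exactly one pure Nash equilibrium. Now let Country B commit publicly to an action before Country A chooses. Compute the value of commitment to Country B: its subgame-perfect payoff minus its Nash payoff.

0

Solve by backward induction (Country B leads).
- Free: Country A compares 10, 7, 0, 3 and picks T0; Country B would get 4.
- Moderate: Country A compares 10, 9, 4, 12 and picks T3; Country B would get 11.
- High: Country A compares 10, 4, 10, 12 and picks T3; Country B would get 6.
Maximizing over 4, 11, 6, Country B chooses Moderate. Subgame-perfect outcome: (T3, Moderate) with payoffs (12, 11).
Under simultaneous play:
Country A's best replies: Free→T0; Moderate→T3; High→T3.
Country B's best replies: T0→High; T1→Free; T2→Free; T3→Moderate.
The unique mutual best reply is (T3, Moderate), giving (12, 11).
Country B's commitment gain: 11 − 11 = 0.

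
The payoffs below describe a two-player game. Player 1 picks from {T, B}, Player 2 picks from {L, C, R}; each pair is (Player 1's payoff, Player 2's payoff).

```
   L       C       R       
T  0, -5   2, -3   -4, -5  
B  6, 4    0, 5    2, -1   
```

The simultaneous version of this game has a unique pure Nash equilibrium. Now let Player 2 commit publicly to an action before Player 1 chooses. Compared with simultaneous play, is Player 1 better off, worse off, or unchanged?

better off

Work backward from Player 1's decision.
- L: BR = B, leader payoff 4.
- C: BR = T, leader payoff -3.
- R: BR = B, leader payoff -1.
Player 2's induced payoffs are 4, -3, -1, so Player 2 commits to L. Subgame-perfect outcome: (B, L) with payoffs (6, 4).
Under simultaneous play:
Player 1's best replies: L→B; C→T; R→B.
Player 2's best replies: T→C; B→C.
Only (T, C) has each player best-responding; Nash payoffs (2, -3).
Player 1 earns 6 sequentially versus 2 at the Nash outcome: better off.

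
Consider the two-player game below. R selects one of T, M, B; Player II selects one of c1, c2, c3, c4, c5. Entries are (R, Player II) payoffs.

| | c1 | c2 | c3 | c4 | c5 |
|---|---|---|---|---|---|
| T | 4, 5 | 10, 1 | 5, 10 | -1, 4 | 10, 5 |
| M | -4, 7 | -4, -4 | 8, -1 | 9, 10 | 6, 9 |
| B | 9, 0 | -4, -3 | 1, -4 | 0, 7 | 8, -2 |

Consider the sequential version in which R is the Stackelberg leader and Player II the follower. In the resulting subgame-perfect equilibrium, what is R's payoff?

Work backward from Player II's decision.
- T: BR = c3, leader payoff 5.
- M: BR = c4, leader payoff 9.
- B: BR = c4, leader payoff 0.
R's induced payoffs are 5, 9, 0, so R commits to M. Subgame-perfect outcome: (M, c4) with payoffs (9, 10).

9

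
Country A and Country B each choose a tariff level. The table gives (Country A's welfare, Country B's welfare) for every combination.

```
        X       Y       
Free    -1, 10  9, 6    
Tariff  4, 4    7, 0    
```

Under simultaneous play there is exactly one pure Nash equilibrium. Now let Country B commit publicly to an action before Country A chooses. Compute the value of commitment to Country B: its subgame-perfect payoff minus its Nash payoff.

Country A best-responds to each possible Country B move:
- X: Country A compares -1, 4 and picks Tariff; Country B would get 4.
- Y: Country A compares 9, 7 and picks Free; Country B would get 6.
Country B's induced payoffs are 4, 6, so Country B commits to Y. Subgame-perfect outcome: (Free, Y) with payoffs (9, 6).
Now find the simultaneous Nash equilibrium.
Country A's best replies: X→Tariff; Y→Free.
Country B's best replies: Free→X; Tariff→X.
Only (Tariff, X) has each player best-responding; Nash payoffs (4, 4).
Country B's commitment gain: 6 − 4 = 2.

2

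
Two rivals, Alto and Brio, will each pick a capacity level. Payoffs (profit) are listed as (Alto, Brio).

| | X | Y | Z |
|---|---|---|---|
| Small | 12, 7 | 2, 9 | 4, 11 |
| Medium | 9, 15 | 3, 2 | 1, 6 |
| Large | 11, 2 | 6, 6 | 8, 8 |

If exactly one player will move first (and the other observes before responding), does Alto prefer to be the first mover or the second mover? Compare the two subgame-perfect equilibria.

first

If Alto leads: Brio's best replies are Small→Z, Medium→X, Large→Z; Alto's induced payoffs 4, 9, 8; outcome (Medium, X), payoffs (9, 15).
If Brio leads: Alto's best replies are X→Small, Y→Large, Z→Large; Brio's induced payoffs 7, 6, 8; outcome (Large, Z), payoffs (8, 8).
Alto gets 9 moving first and 8 moving second, so Alto prefers to move first.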